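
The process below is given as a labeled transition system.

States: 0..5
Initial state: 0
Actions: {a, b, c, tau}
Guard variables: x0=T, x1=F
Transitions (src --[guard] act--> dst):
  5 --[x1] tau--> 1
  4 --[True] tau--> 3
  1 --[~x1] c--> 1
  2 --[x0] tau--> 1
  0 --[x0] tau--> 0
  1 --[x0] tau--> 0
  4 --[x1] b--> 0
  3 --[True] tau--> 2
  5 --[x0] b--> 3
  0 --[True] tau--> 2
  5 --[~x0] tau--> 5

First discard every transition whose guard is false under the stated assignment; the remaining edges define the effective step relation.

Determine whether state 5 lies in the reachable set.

Guard filter leaves 8 enabled edge(s).
Layer 0: {0}
Layer 1: {2}  now seen {0,2}
Layer 2: {1}  now seen {0,1,2}
Reach set: {0,1,2}

Answer: UNREACHABLE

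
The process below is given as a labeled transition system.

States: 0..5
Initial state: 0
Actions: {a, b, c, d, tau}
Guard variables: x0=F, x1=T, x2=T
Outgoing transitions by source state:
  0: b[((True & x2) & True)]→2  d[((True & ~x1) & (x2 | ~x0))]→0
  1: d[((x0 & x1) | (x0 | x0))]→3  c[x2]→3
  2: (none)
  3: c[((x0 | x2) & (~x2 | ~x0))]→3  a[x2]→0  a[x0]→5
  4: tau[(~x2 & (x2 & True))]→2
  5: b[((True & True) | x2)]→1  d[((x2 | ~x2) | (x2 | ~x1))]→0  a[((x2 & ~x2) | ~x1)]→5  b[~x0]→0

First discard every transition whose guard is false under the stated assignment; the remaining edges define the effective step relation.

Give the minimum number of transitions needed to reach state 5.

Answer: UNREACHABLE

Analysis:
BFS to 5:
  Layer 0: {0}
  Layer 1: {2}
5 never appears.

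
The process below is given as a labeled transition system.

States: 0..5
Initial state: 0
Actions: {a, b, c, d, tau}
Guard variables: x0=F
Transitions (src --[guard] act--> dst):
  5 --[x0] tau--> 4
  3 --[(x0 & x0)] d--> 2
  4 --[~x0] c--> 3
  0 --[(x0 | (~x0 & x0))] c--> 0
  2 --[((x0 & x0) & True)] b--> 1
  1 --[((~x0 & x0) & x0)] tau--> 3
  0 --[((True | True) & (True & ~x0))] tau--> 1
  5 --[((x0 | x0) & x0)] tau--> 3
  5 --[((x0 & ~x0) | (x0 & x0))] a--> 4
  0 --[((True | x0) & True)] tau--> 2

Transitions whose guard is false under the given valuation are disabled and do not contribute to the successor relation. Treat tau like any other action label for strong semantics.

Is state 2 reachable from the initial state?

3 transition(s) survive guard evaluation.
L0 = {0}
L1 = {1,2}  cumulative {0,1,2}
Reach set: {0,1,2}
trace reaching 2: tau

Answer: REACHABLE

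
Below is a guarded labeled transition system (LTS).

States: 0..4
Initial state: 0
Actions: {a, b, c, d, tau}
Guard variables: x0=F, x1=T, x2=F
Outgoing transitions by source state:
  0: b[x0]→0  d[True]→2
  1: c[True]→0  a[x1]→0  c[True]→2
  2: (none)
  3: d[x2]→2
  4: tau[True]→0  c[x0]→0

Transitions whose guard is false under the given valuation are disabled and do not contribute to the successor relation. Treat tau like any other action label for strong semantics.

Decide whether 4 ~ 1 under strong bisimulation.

Answer: NOT BISIMILAR

Analysis:
Refine partition for ~:
  π0 = {{0,1,2,3,4}}
  π1 = {{0},{1},{2,3},{4}}
stable after 2 split(s): 4 block(s)
class of 4: {4}; class of 1: {1}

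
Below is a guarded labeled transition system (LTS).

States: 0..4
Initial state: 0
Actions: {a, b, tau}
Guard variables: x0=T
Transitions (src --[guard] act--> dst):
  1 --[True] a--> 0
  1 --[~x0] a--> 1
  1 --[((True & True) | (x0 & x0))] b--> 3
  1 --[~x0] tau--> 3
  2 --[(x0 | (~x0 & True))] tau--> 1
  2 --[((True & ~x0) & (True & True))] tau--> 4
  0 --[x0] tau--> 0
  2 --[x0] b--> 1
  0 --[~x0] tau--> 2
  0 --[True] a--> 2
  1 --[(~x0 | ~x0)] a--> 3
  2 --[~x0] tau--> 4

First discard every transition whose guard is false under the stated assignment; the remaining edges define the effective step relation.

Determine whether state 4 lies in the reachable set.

6 transition(s) survive guard evaluation.
L0 = {0}
L1 = {2}  total {0,2}
L2 = {1}  total {0,1,2}
L3 = {3}  total {0,1,2,3}
Reachable = {0,1,2,3}

Answer: UNREACHABLE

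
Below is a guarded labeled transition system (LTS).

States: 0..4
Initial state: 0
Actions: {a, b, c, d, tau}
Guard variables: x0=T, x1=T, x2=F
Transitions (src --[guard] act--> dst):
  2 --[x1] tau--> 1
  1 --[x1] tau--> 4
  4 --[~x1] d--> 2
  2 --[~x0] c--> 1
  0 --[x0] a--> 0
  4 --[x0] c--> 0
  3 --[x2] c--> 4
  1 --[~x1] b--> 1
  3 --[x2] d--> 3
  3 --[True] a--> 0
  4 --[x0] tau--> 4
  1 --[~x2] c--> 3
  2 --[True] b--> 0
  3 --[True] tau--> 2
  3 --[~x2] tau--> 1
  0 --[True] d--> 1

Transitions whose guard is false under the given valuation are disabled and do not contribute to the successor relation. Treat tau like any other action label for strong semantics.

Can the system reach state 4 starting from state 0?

11 transition(s) survive guard evaluation.
depth 0: {0}
depth 1: {1}  now seen {0,1}
depth 2: {3,4}  now seen {0,1,3,4}
depth 3: {2}  now seen {0,1,2,3,4}
R = {0,1,2,3,4}
trace reaching 4: d·tau

Answer: REACHABLE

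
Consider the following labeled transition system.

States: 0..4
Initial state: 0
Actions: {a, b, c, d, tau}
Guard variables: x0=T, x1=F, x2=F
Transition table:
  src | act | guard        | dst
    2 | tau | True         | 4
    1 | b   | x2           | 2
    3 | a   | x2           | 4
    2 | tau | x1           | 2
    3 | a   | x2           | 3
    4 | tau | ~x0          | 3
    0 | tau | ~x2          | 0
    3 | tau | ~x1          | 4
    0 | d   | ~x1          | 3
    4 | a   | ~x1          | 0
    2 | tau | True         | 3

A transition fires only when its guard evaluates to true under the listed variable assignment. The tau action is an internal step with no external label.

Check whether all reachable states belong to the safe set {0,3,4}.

Answer: INVARIANT HOLDS

Working:
Safe = {0,3,4}
R = {0,3,4}
  0: ✓
  3: ✓
  4: ✓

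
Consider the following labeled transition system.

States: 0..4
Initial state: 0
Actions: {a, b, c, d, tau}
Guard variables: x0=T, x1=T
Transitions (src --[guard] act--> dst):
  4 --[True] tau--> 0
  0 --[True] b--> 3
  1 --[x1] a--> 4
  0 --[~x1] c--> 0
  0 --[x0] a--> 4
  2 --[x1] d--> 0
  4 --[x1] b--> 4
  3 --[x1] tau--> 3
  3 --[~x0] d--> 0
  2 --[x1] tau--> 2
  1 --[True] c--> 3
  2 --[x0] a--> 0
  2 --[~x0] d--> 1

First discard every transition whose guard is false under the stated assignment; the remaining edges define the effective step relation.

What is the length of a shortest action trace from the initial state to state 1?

Answer: UNREACHABLE

Analysis:
Breadth-first toward 1:
  Layer 0: {0}
  Layer 1: {3,4}
1 never appears.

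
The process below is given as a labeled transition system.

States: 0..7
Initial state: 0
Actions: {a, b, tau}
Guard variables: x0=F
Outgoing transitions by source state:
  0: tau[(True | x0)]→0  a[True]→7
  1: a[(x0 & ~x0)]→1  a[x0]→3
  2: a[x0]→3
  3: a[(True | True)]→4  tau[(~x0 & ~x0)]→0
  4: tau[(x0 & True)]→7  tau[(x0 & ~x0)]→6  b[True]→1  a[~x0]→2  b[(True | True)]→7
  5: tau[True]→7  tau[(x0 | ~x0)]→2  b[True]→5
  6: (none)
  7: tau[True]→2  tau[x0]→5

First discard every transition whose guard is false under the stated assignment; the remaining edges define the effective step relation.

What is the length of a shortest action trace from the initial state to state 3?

Breadth-first toward 3:
  L0 = {0}
  L1 = {7}
  L2 = {2}
3 never appears.

Answer: UNREACHABLE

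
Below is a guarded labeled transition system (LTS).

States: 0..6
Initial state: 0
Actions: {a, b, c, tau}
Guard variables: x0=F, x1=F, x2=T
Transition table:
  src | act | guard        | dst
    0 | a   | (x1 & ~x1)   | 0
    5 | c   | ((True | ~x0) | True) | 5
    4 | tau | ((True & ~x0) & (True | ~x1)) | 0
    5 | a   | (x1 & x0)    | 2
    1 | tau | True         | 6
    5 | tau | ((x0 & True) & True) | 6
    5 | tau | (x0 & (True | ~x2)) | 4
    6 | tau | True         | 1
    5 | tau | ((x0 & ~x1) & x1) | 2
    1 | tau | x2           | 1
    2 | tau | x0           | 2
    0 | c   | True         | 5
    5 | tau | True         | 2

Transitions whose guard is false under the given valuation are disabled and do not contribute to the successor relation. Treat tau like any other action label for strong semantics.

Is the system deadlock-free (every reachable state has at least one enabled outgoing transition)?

Reach set: {0,2,5}
  0: c→5  [1 exit(s)]
  2: ∅  [STUCK]
  5: c→5  tau→2  [2 exit(s)]
trace reaching 2: c·tau

Answer: DEADLOCK at state 2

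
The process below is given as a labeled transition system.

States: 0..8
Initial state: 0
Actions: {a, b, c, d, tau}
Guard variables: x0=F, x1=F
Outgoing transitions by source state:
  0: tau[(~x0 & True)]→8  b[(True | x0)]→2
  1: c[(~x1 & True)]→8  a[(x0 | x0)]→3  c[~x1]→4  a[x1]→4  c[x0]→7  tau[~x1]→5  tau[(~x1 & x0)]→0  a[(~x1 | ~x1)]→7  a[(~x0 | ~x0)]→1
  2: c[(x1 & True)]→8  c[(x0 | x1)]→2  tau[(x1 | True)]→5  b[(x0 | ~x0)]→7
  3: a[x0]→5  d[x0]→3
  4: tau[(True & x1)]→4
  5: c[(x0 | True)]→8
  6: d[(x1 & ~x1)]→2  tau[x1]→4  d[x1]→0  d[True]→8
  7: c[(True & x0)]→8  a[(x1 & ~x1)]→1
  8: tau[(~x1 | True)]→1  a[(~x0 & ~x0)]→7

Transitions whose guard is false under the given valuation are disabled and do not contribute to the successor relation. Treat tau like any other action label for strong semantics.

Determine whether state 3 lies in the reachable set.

Answer: UNREACHABLE

Trace:
13 transition(s) survive guard evaluation.
Layer 0: {0}
Layer 1: {2,8}  cumulative {0,2,8}
Layer 2: {1,5,7}  cumulative {0,1,2,5,7,8}
Layer 3: {4}  cumulative {0,1,2,4,5,7,8}
R = {0,1,2,4,5,7,8}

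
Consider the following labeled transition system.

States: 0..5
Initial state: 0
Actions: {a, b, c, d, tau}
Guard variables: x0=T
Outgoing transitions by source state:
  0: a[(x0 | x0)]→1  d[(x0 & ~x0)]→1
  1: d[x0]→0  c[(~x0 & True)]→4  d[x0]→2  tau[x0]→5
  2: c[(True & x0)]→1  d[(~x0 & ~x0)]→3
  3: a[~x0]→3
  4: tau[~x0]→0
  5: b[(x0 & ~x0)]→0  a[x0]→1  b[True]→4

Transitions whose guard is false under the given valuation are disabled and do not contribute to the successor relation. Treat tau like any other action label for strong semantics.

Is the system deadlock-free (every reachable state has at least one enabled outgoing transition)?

Answer: DEADLOCK at state 4

Trace:
Reach set: {0,1,2,4,5}
  0: a→1  [1 exit(s)]
  1: d→0  d→2  tau→5  [3 exit(s)]
  2: c→1  [1 exit(s)]
  4: ∅  [no exit]
  5: a→1  b→4  [2 exit(s)]
Path to 4: a·tau·b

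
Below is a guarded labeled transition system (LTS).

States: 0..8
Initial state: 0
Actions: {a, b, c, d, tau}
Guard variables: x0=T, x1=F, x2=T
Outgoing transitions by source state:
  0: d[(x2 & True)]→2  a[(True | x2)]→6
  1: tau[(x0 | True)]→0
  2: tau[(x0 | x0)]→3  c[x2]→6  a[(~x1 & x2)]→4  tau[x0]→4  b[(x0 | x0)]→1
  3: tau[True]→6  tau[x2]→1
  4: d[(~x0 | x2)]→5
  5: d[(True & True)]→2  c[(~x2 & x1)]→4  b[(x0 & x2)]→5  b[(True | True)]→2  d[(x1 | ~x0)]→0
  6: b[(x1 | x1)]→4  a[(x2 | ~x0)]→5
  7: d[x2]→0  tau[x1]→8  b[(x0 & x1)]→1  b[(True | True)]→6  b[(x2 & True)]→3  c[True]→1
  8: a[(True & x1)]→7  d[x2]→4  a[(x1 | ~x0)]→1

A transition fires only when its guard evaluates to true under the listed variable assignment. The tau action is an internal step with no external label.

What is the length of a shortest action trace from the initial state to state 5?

Answer: 2

Working:
Breadth-first toward 5:
  L0 = {0}
  L1 = {2,6}
  L2 = {1,3,4,5}
depth(5)=2, e.g. a·a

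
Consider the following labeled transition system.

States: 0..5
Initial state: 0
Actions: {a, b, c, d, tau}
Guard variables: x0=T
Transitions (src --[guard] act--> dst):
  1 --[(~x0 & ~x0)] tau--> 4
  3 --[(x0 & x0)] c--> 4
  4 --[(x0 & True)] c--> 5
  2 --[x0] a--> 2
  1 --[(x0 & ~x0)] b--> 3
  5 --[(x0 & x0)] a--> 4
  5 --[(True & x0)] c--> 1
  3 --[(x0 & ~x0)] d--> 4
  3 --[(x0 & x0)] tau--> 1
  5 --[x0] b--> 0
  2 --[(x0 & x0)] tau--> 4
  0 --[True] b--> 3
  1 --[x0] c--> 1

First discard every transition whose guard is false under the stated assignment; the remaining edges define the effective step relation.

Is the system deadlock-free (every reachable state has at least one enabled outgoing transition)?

Answer: DEADLOCK-FREE

Working:
Reach set: {0,1,3,4,5}
  0: b→3  [1 exit(s)]
  1: c→1  [1 exit(s)]
  3: c→4  tau→1  [2 exit(s)]
  4: c→5  [1 exit(s)]
  5: a→4  b→0  c→1  [3 exit(s)]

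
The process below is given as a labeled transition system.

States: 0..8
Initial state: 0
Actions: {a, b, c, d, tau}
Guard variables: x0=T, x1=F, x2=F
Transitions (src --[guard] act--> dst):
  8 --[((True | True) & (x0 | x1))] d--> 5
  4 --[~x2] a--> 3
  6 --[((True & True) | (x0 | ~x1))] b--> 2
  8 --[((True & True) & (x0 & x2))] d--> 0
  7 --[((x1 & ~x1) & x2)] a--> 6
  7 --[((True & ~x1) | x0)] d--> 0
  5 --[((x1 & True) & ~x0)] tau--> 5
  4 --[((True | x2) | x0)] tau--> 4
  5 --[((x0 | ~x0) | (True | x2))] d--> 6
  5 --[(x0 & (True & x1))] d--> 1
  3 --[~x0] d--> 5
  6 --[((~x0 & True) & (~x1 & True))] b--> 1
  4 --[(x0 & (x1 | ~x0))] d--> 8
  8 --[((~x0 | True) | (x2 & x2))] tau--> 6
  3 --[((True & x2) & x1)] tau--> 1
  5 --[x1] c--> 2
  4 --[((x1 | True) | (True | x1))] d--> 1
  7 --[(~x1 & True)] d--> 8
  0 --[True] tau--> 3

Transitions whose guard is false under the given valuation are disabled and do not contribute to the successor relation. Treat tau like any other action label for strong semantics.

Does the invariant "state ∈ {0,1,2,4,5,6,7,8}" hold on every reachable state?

Safe = {0,1,2,4,5,6,7,8}
R = {0,3}
  0: safe
  3: VIOLATES
reach 3 via tau — violates

Answer: INVARIANT VIOLATED at state 3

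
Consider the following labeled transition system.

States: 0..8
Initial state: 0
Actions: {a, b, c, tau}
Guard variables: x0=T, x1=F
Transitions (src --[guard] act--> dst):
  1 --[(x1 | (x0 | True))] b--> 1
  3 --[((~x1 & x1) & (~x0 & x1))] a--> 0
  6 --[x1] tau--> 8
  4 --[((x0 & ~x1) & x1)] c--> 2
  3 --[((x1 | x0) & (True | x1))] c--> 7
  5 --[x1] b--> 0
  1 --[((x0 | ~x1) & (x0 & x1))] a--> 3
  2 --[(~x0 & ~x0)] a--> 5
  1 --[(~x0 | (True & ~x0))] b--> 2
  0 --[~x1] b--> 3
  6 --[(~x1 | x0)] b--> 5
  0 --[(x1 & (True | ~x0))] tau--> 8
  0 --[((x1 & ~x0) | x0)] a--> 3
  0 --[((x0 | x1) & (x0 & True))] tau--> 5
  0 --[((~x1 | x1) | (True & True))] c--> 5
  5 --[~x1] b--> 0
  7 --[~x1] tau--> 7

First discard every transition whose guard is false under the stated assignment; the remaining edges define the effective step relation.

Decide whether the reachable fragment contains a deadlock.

Reach set: {0,3,5,7}
  0: a→3  b→3  c→5  tau→5  [4 exit(s)]
  3: c→7  [1 exit(s)]
  5: b→0  [1 exit(s)]
  7: tau→7  [1 exit(s)]

Answer: DEADLOCK-FREE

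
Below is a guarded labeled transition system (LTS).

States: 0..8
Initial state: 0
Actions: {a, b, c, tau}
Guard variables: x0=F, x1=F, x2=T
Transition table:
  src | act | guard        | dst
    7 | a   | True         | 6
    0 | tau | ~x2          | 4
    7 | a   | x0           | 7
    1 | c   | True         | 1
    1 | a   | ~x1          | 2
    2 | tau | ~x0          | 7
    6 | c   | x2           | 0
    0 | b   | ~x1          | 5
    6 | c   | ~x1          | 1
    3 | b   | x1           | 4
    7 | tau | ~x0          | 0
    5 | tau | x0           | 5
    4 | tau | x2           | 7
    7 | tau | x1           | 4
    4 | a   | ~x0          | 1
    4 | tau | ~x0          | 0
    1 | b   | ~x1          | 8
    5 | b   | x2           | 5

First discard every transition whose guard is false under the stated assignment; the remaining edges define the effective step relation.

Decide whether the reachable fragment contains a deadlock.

Answer: DEADLOCK-FREE

Trace:
R = {0,5}
  0: b→5  [1 out]
  5: b→5  [1 out]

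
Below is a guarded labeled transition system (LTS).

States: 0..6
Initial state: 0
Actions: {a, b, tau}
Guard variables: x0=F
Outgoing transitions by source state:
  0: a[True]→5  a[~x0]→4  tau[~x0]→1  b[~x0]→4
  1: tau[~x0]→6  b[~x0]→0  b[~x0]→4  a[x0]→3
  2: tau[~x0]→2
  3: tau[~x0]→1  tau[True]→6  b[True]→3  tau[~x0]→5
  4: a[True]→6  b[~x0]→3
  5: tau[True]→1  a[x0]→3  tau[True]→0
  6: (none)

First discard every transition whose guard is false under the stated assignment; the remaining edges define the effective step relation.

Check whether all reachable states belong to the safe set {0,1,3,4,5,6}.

Answer: INVARIANT HOLDS

Analysis:
Allowed set {0,1,3,4,5,6}
Reachable = {0,1,3,4,5,6}
  0: ok
  1: ok
  3: ok
  4: ok
  5: ok
  6: ok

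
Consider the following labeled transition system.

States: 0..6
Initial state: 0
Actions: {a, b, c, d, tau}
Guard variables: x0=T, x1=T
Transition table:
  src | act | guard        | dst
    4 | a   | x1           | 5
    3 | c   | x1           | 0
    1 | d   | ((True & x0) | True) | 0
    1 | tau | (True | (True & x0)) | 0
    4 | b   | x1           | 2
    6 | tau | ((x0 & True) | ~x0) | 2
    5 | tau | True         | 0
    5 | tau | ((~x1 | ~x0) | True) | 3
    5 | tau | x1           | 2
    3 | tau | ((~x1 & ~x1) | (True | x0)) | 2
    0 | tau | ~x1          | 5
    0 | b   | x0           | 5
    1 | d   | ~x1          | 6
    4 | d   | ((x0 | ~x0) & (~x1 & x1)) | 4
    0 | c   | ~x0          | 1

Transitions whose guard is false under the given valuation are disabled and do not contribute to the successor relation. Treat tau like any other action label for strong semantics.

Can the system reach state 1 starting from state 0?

Guard filter leaves 11 enabled edge(s).
depth 0: {0}
depth 1: {5}  cumulative {0,5}
depth 2: {2,3}  cumulative {0,2,3,5}
Reach set: {0,2,3,5}

Answer: UNREACHABLE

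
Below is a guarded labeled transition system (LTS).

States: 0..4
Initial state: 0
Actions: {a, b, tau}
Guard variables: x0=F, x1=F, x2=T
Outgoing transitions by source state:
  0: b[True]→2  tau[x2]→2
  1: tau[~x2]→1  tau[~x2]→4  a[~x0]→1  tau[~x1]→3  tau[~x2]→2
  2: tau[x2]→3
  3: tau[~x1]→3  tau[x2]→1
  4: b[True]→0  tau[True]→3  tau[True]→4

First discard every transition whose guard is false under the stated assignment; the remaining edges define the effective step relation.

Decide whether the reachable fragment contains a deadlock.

Reachable = {0,1,2,3}
  0: b→2  tau→2  [2 out]
  1: a→1  tau→3  [2 out]
  2: tau→3  [1 out]
  3: tau→1  tau→3  [2 out]

Answer: DEADLOCK-FREE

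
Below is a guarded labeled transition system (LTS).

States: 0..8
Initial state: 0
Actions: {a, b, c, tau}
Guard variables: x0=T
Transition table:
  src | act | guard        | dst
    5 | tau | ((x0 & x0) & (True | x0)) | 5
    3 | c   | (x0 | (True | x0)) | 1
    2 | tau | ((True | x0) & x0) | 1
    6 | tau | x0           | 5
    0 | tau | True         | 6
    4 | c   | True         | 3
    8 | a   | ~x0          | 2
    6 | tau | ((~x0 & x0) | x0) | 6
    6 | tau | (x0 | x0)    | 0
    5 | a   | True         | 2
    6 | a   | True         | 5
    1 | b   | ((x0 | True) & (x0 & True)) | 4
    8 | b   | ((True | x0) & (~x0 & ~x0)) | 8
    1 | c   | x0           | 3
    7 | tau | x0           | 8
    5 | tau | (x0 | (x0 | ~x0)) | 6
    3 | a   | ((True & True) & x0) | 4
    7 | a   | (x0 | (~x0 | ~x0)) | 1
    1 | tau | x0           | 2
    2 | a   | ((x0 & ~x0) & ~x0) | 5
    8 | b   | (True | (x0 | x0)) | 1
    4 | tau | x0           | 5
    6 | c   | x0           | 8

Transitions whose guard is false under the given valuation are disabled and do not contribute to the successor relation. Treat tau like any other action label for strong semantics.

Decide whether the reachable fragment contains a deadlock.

Reach set: {0,1,2,3,4,5,6,8}
  0: tau→6  [1 out]
  1: b→4  c→3  tau→2  [3 out]
  2: tau→1  [1 out]
  3: a→4  c→1  [2 out]
  4: c→3  tau→5  [2 out]
  5: a→2  tau→5  tau→6  [3 out]
  6: a→5  c→8  tau→0  tau→5  tau→6  [5 out]
  8: b→1  [1 out]

Answer: DEADLOCK-FREE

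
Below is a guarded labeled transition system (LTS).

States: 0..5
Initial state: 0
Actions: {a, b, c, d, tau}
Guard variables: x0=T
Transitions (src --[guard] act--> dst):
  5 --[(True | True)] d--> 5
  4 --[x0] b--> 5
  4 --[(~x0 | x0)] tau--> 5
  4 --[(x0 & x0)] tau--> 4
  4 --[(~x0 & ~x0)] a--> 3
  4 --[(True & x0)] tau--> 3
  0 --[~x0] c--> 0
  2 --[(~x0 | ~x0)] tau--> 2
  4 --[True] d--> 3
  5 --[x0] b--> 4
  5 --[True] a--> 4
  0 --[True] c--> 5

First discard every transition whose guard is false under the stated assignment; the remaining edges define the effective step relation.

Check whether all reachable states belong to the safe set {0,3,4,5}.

Allowed set {0,3,4,5}
Reach set: {0,3,4,5}
  0: safe
  3: safe
  4: safe
  5: safe

Answer: INVARIANT HOLDS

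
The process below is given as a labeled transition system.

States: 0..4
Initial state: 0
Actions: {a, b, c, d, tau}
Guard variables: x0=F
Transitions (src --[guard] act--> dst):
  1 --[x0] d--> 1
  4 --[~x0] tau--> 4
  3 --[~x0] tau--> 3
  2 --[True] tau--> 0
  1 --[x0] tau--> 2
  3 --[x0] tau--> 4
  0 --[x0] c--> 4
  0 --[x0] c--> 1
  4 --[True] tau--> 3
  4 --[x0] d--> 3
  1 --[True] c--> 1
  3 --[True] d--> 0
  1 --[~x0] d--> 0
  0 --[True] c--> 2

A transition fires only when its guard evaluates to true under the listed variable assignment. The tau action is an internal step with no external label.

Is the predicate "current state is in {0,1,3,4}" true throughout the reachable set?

Answer: INVARIANT VIOLATED at state 2

Working:
Allowed set {0,1,3,4}
Reachable = {0,2}
  0: safe
  2: VIOLATES
counterexample path to 2: c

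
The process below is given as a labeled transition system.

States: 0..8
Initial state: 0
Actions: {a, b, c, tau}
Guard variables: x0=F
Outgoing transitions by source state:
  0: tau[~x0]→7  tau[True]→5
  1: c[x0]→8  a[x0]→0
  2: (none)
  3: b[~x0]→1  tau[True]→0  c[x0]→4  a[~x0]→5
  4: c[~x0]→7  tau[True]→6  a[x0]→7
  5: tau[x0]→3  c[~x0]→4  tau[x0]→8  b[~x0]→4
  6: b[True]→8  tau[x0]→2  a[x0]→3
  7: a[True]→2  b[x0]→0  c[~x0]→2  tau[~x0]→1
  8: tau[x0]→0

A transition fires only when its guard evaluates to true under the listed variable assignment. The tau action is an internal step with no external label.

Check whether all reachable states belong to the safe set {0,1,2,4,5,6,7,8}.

Answer: INVARIANT HOLDS

Analysis:
Safe = {0,1,2,4,5,6,7,8}
Reachable = {0,1,2,4,5,6,7,8}
  0: ok
  1: ok
  2: ok
  4: ok
  5: ok
  6: ok
  7: ok
  8: ok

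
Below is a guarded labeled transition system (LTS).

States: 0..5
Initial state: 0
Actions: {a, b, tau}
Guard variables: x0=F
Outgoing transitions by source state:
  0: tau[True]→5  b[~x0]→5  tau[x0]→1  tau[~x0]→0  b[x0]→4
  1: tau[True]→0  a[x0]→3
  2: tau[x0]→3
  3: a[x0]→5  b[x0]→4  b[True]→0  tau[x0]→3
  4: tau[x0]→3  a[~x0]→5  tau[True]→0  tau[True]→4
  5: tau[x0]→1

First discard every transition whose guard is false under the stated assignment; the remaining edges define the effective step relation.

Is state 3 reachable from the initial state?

Answer: UNREACHABLE

Trace:
After dropping false guards: 8 live edges.
L0 = {0}
L1 = {5}  total {0,5}
Reachable = {0,5}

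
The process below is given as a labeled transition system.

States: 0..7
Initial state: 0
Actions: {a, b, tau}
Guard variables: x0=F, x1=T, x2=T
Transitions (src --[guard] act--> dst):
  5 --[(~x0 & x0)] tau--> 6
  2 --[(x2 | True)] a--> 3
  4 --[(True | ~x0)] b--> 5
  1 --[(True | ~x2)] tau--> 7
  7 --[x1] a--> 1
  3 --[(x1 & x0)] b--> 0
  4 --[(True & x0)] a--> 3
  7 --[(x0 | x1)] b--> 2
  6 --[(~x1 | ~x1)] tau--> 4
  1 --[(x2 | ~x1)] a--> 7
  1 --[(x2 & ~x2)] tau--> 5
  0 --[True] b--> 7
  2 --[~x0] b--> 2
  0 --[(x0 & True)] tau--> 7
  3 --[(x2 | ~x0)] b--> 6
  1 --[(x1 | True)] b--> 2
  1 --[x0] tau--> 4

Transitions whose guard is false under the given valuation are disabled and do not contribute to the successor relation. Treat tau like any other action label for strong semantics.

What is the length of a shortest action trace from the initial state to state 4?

Answer: UNREACHABLE

Trace:
BFS to 4:
  L0 = {0}
  L1 = {7}
  L2 = {1,2}
  L3 = {3}
  L4 = {6}
4 never appears.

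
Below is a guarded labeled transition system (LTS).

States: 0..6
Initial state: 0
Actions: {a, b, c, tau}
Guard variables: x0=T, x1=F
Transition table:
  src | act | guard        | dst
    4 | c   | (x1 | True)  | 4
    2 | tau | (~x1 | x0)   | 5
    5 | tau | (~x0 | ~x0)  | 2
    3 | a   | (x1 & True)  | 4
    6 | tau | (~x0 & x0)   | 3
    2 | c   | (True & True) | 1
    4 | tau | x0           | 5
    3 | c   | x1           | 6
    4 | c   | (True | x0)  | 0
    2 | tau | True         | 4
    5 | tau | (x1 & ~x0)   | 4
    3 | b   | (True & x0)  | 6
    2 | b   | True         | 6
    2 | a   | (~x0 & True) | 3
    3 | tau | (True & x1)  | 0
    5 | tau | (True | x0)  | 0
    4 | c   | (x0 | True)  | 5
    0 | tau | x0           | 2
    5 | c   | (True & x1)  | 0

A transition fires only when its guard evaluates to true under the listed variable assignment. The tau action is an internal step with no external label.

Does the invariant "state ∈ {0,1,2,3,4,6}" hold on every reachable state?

Answer: INVARIANT VIOLATED at state 5

Trace:
Allowed set {0,1,2,3,4,6}
Reachable = {0,1,2,4,5,6}
  0: ✓
  1: ✓
  2: ✓
  4: ✓
  5: ✗ unsafe
  6: ✓
counterexample path to 5: tau·tau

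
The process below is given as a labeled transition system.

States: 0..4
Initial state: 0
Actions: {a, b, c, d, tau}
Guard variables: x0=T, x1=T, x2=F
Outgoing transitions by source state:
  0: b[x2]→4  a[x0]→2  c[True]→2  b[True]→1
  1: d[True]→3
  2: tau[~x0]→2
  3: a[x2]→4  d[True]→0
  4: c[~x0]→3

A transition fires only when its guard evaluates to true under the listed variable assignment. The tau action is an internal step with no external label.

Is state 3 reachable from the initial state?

Guard filter leaves 5 enabled edge(s).
L0 = {0}
L1 = {1,2}  total {0,1,2}
L2 = {3}  total {0,1,2,3}
Reach set: {0,1,2,3}
Path to 3: b·d

Answer: REACHABLE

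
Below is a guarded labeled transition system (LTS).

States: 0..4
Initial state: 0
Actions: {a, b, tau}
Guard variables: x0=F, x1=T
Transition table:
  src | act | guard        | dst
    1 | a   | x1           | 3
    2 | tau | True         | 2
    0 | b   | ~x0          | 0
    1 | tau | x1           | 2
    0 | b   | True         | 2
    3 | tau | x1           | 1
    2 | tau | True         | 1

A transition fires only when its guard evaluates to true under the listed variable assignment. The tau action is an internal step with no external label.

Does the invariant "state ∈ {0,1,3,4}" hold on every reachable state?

Inv-set: {0,1,3,4}
R = {0,1,2,3}
  0: ok
  1: ok
  2: ✗ unsafe
  3: ok
reach 2 via b — violates

Answer: INVARIANT VIOLATED at state 2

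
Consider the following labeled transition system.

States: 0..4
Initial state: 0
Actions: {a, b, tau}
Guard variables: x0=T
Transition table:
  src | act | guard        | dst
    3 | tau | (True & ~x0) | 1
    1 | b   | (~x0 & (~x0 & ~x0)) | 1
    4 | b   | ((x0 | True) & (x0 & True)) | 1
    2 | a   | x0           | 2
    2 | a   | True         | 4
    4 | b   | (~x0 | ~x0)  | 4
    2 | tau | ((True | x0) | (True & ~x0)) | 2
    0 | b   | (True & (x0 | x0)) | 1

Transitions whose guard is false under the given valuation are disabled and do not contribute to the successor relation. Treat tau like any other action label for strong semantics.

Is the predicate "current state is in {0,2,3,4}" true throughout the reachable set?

Allowed set {0,2,3,4}
Reach set: {0,1}
  0: ok
  1: ✗ unsafe
counterexample path to 1: b

Answer: INVARIANT VIOLATED at state 1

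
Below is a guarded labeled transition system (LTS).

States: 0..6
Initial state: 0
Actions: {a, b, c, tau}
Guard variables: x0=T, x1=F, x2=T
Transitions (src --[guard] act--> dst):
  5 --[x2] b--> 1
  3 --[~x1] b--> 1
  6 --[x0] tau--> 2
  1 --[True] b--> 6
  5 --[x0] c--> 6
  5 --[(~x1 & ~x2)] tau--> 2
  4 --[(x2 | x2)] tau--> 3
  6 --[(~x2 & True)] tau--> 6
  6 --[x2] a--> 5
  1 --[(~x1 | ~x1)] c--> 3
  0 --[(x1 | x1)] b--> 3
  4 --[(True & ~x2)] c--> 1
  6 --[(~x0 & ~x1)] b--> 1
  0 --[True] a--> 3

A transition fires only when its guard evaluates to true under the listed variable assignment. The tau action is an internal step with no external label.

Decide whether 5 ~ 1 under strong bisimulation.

Answer: NOT BISIMILAR

Analysis:
Refine partition for ~:
  π0 = {{0,1,2,3,4,5,6}}
  π1 = {{0},{1,5},{2},{3},{4},{6}}
  π2 = {{0},{1},{2},{3},{4},{5},{6}}
Fixed point at round 3; 7 class(es).
5∈{5}, 1∈{1}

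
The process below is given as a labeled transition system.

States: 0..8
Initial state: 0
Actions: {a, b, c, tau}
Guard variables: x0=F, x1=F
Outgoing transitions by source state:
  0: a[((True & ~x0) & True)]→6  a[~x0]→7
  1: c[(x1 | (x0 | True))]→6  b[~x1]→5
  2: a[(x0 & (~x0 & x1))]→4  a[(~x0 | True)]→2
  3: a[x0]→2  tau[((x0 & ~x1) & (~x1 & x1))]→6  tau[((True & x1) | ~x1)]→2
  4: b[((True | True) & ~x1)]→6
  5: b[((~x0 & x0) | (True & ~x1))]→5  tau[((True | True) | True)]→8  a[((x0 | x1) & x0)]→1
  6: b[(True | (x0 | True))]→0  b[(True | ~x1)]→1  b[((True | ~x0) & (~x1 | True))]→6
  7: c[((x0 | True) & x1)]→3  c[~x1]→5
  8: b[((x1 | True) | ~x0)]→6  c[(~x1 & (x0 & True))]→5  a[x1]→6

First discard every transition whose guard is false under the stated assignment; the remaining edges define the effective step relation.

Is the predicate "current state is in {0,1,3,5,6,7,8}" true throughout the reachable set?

Inv-set: {0,1,3,5,6,7,8}
Reach set: {0,1,5,6,7,8}
  0: safe
  1: safe
  5: safe
  6: safe
  7: safe
  8: safe

Answer: INVARIANT HOLDS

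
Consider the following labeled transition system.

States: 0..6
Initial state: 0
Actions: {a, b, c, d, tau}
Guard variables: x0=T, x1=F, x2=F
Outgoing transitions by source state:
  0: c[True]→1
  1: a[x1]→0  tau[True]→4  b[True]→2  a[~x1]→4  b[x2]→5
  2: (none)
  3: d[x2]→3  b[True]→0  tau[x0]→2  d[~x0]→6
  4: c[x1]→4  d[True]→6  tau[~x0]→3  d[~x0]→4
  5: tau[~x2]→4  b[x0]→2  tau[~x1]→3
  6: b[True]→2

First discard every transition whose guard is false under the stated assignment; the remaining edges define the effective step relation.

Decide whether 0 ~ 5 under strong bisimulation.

Compute ~ classes (split until stable):
  π0 = {{0,1,2,3,4,5,6}}
  π1 = {{0},{1},{2},{3,5},{4},{6}}
  π2 = {{0},{1},{2},{3},{4},{5},{6}}
7 equivalence class(es) (converged in 3)
class of 0: {0}; class of 5: {5}

Answer: NOT BISIMILAR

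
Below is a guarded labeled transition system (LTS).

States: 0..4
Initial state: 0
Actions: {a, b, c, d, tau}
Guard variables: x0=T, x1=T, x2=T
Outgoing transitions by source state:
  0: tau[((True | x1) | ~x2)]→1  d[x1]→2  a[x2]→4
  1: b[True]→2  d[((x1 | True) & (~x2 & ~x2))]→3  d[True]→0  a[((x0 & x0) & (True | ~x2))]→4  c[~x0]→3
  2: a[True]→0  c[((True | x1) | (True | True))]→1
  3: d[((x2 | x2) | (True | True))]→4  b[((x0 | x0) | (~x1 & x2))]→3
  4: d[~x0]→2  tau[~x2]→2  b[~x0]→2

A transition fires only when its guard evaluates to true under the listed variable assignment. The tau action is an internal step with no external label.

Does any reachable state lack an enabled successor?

Answer: DEADLOCK at state 4

Analysis:
R = {0,1,2,4}
  0: a→4  d→2  tau→1  [3 exit(s)]
  1: a→4  b→2  d→0  [3 exit(s)]
  2: a→0  c→1  [2 exit(s)]
  4: ∅  [deadlock]
trace reaching 4: a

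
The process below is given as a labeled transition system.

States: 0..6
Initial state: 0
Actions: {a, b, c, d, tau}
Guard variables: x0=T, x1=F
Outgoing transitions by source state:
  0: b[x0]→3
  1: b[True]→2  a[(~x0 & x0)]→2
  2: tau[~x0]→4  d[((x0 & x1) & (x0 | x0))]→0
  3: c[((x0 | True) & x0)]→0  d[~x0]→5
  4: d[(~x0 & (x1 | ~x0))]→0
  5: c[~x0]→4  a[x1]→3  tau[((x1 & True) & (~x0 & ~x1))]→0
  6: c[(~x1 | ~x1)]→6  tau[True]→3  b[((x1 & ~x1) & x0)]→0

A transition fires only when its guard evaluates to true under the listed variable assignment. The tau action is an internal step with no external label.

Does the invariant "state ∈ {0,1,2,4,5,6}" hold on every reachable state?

Answer: INVARIANT VIOLATED at state 3

Working:
Inv-set: {0,1,2,4,5,6}
R = {0,3}
  0: ok
  3: ✗ unsafe
witness against invariant: b → 3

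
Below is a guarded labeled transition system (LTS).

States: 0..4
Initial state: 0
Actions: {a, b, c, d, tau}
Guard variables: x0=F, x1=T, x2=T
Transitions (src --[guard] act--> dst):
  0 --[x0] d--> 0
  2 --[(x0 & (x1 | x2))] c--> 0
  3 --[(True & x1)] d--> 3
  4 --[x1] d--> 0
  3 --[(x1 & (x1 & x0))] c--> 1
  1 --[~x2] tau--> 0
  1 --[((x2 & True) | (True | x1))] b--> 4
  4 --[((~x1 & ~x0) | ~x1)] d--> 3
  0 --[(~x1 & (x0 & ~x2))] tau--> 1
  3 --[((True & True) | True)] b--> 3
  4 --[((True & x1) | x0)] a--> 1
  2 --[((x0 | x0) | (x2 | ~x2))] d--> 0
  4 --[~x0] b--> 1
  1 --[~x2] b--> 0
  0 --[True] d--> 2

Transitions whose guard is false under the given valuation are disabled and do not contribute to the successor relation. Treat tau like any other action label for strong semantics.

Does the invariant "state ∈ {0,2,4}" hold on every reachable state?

Inv-set: {0,2,4}
R = {0,2}
  0: ok
  2: ok

Answer: INVARIANT HOLDS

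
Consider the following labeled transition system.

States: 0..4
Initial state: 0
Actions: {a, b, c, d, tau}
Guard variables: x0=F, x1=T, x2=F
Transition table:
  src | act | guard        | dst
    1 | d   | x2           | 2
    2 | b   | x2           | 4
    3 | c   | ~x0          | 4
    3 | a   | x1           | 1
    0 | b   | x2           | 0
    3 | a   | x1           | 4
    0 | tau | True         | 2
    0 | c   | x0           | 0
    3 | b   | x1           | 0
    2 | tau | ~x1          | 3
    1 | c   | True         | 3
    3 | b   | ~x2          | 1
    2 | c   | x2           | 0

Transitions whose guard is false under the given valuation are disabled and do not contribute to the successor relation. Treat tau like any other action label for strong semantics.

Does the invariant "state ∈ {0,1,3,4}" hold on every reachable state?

Allowed set {0,1,3,4}
Reach set: {0,2}
  0: ✓
  2: ✗ unsafe
reach 2 via tau — violates

Answer: INVARIANT VIOLATED at state 2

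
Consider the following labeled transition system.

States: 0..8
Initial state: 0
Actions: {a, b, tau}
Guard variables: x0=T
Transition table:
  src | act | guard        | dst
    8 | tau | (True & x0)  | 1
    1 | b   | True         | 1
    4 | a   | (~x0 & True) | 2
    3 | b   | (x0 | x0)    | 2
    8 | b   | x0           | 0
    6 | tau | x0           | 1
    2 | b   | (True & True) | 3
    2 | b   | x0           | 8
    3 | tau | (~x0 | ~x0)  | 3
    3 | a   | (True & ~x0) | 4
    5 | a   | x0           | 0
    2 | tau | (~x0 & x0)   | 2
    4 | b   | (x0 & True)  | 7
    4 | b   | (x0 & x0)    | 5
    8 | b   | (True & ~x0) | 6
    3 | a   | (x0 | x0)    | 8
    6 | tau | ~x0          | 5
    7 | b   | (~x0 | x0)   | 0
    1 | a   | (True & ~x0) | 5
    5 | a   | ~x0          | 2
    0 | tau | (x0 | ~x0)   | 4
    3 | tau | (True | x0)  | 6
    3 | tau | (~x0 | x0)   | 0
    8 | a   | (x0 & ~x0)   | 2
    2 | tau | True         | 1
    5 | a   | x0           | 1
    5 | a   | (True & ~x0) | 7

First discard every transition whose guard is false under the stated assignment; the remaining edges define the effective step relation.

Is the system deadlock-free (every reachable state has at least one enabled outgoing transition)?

Reach set: {0,1,4,5,7}
  0: tau→4  [1 out]
  1: b→1  [1 out]
  4: b→5  b→7  [2 out]
  5: a→0  a→1  [2 out]
  7: b→0  [1 out]

Answer: DEADLOCK-FREE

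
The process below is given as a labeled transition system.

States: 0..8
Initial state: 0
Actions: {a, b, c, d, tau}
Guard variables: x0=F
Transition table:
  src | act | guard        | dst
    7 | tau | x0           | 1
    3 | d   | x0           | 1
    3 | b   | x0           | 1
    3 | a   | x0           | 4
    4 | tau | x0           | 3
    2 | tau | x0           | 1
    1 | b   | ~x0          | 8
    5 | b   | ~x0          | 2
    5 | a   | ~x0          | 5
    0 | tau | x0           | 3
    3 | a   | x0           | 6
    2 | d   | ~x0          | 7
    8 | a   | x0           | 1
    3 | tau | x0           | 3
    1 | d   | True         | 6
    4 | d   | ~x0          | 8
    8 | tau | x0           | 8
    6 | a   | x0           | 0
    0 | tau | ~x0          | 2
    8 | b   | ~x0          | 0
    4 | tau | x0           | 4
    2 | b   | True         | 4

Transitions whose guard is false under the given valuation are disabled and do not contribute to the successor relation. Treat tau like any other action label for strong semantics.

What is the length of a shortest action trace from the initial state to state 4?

Layered search for 4:
  L0 = {0}
  L1 = {2}
  L2 = {4,7}
4 enters at depth 2; path tau·b

Answer: 2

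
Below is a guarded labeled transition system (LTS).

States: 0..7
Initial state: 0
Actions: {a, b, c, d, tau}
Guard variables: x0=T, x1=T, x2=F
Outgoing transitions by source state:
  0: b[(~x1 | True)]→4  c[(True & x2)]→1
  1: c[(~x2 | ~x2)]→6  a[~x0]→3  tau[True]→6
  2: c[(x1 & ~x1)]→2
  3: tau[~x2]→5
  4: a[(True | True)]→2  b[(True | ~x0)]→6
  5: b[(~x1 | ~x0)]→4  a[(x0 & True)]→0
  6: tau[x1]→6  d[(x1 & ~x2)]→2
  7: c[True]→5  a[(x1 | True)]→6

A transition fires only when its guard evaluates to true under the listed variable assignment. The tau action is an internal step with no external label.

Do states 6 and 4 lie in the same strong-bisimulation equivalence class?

Bisimulation quotient by refinement:
  round 0: {{0,1,2,3,4,5,6,7}}
  round 1: {{0},{1},{2},{3},{4},{5},{6},{7}}
stable after 2 split(s): 8 block(s)
[6]={6}  [4]={4}

Answer: NOT BISIMILAR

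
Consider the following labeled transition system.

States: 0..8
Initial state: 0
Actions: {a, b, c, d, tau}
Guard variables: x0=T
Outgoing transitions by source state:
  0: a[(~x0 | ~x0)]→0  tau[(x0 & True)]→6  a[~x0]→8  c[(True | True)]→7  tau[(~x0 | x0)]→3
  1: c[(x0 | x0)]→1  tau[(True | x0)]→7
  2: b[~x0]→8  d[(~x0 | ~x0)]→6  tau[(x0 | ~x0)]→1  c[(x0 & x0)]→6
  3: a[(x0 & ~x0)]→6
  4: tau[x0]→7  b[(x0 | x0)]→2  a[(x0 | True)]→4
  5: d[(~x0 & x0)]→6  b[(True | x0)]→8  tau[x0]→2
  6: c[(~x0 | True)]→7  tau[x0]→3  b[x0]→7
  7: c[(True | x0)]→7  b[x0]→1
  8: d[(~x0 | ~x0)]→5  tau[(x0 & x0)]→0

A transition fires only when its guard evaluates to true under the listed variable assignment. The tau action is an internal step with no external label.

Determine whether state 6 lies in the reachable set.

After dropping false guards: 18 live edges.
L0 = {0}
L1 = {3,6,7}  now seen {0,3,6,7}
L2 = {1}  now seen {0,1,3,6,7}
Reachable = {0,1,3,6,7}
witness 6: tau

Answer: REACHABLE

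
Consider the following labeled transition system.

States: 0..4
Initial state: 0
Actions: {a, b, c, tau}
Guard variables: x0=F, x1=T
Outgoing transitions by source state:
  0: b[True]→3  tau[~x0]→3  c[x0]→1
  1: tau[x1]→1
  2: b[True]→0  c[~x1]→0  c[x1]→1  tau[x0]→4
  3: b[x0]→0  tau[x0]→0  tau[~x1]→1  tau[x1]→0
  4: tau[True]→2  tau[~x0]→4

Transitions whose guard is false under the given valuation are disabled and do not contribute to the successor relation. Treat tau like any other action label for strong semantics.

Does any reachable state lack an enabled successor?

Answer: DEADLOCK-FREE

Analysis:
Reachable = {0,3}
  0: b→3  tau→3  [2 exit(s)]
  3: tau→0  [1 exit(s)]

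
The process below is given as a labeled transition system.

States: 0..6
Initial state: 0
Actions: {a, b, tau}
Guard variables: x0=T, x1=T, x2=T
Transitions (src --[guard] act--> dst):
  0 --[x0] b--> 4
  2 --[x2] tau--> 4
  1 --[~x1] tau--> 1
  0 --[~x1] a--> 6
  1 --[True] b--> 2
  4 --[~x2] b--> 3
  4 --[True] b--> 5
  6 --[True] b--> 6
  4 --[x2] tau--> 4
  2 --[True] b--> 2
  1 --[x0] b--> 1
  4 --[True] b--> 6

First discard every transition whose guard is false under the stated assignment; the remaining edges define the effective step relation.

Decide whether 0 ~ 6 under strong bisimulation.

Answer: NOT BISIMILAR

Trace:
Refine partition for ~:
  π0 = {{0,1,2,3,4,5,6}}
  π1 = {{0,1,6},{2,4},{3,5}}
  π2 = {{0},{1},{2},{3,5},{4},{6}}
Fixed point at round 3; 6 class(es).
[0]={0}  [6]={6}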